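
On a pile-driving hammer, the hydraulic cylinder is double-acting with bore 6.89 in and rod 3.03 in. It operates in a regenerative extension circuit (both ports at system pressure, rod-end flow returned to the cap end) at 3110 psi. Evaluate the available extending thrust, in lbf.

F ≈ 22400 lbf

With equal pressure on both faces, forces on the annular region cancel; the net push is pressure × rod cross-section.
Rod cross-section A_rod = π/4 × (3.03 in)² = 7.211 in^2
F = P × A_rod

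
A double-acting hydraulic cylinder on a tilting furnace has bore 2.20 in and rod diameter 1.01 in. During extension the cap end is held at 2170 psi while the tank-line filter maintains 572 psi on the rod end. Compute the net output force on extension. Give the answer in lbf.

F ≈ 6530 lbf

Cap-side area A_cap = π/4 × (2.20 in)² = 3.801 in^2
Rod-side annular area A_ann = π/4 × (2.20² − 1.01²) = 3.000 in^2
Net thrust = P_cap·A_cap − P_rod·A_ann = 8249 lbf − 1716 lbf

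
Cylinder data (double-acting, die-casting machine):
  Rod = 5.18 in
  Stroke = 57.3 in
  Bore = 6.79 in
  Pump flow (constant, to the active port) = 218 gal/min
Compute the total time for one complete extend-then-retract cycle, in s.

Cap-side area A_cap = π/4 × (6.79 in)² = 36.21 in^2
Rod-side annular area A_ann = π/4 × (6.79² − 5.18²) = 15.14 in^2
t_ext = A_cap·L/Q = 2.472 s
t_ret = A_ann·L/Q = 1.033 s
t_cycle = t_ext + t_ret

t ≈ 3.51 s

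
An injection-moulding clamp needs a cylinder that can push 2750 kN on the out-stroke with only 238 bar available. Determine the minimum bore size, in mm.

D ≈ 384 mm

Extension force acts on the full piston face: F = P × (π/4)D².
D = √(4F / (πP)) = √(4 × 2750 kN / (π × 238 bar))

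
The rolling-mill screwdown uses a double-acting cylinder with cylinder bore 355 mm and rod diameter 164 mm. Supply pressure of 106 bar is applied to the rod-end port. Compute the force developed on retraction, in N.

Rod-side annular area A_ann = π/4 × (355² − 164²) = 77860 mm^2
On retraction the pressure acts on the annular area (bore minus rod).
F = P × A_ann

F ≈ 8.25e5 N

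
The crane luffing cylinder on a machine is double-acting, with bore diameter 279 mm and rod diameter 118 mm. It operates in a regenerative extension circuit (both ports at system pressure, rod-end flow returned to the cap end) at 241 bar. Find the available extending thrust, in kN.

With equal pressure on both faces, forces on the annular region cancel; the net push is pressure × rod cross-section.
Rod cross-section A_rod = π/4 × (118 mm)² = 10940 mm^2
F = P × A_rod

F ≈ 264 kN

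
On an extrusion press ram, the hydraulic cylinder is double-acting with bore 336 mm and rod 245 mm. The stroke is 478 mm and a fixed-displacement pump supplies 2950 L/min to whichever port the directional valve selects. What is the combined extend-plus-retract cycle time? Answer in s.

t ≈ 1.27 s

Cap-side area A_cap = π/4 × (336 mm)² = 88670 mm^2
Rod-side annular area A_ann = π/4 × (336² − 245²) = 41520 mm^2
t_ext = A_cap·L/Q = 0.8620 s
t_ret = A_ann·L/Q = 0.4037 s
t_cycle = t_ext + t_ret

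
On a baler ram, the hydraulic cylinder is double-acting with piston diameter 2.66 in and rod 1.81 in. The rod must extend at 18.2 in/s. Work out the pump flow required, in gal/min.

Cap-side area A_cap = π/4 × (2.66 in)² = 5.557 in^2
Q = A × v

Q ≈ 26.3 gal/min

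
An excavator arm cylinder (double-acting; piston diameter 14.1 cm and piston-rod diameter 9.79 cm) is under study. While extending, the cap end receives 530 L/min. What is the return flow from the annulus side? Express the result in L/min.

Cap-side area A_cap = π/4 × (14.1 cm)² = 156.1 cm^2
Rod-side annular area A_ann = π/4 × (14.1² − 9.79²) = 80.87 cm^2
Piston speed v = Q_in/A_cap; rod-end outflow Q_out = v × A_ann = Q_in × A_ann/A_cap.

Q_out ≈ 274 L/min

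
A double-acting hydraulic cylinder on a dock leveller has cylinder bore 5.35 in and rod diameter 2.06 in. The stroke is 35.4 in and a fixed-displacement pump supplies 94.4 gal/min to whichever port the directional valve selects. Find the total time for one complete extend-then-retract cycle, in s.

t ≈ 4.05 s

Cap-side area A_cap = π/4 × (5.35 in)² = 22.48 in^2
Rod-side annular area A_ann = π/4 × (5.35² − 2.06²) = 19.15 in^2
t_ext = A_cap·L/Q = 2.190 s
t_ret = A_ann·L/Q = 1.865 s
t_cycle = t_ext + t_ret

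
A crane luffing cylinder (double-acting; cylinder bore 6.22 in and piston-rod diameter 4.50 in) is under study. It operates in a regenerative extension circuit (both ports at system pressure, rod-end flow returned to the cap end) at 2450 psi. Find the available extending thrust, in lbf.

With equal pressure on both faces, forces on the annular region cancel; the net push is pressure × rod cross-section.
Rod cross-section A_rod = π/4 × (4.50 in)² = 15.90 in^2
F = P × A_rod

F ≈ 39000 lbf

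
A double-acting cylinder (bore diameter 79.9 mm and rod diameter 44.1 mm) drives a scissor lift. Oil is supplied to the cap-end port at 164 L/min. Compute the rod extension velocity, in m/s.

v ≈ 0.545 m/s

Cap-side area A_cap = π/4 × (79.9 mm)² = 5014 mm^2
v = Q / A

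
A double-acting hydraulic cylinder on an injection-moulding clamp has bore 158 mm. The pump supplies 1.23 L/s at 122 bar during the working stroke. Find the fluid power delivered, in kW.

Hydraulic power = P × Q

W ≈ 15.0 kW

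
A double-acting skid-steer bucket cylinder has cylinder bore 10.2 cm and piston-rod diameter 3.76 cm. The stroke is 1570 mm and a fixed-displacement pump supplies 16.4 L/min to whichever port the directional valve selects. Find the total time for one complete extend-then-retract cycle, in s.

Cap-side area A_cap = π/4 × (10.2 cm)² = 81.71 cm^2
Rod-side annular area A_ann = π/4 × (10.2² − 3.76²) = 70.61 cm^2
t_ext = A_cap·L/Q = 46.94 s
t_ret = A_ann·L/Q = 40.56 s
t_cycle = t_ext + t_ret

t ≈ 87.5 s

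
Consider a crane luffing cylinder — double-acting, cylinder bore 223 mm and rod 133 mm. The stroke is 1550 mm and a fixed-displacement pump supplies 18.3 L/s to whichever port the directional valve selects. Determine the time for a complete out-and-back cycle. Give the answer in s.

Cap-side area A_cap = π/4 × (223 mm)² = 39060 mm^2
Rod-side annular area A_ann = π/4 × (223² − 133²) = 25160 mm^2
t_ext = A_cap·L/Q = 3.308 s
t_ret = A_ann·L/Q = 2.131 s
t_cycle = t_ext + t_ret

t ≈ 5.44 s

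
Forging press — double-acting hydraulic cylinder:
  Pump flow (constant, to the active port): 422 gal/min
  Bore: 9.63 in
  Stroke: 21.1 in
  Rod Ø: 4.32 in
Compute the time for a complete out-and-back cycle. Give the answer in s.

t ≈ 1.70 s

Cap-side area A_cap = π/4 × (9.63 in)² = 72.84 in^2
Rod-side annular area A_ann = π/4 × (9.63² − 4.32²) = 58.18 in^2
t_ext = A_cap·L/Q = 0.9459 s
t_ret = A_ann·L/Q = 0.7556 s
t_cycle = t_ext + t_ret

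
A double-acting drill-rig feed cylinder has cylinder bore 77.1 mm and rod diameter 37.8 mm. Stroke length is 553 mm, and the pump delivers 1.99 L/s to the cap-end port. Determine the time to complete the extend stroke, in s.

Cap-side area A_cap = π/4 × (77.1 mm)² = 4669 mm^2
Swept volume V = A × L; t = V / Q = A·L / Q

t ≈ 1.30 s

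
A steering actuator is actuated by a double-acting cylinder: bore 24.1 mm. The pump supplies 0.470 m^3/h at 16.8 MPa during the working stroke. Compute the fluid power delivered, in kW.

Hydraulic power = P × Q

W ≈ 2.19 kW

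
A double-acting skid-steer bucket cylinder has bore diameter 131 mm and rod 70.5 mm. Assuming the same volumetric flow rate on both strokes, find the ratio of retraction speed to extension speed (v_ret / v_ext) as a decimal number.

Cap-side area A_cap = π/4 × (131 mm)² = 13480 mm^2
Rod-side annular area A_ann = π/4 × (131² − 70.5²) = 9575 mm^2
For equal Q, v ∝ 1/A, so v_ret/v_ext = A_cap/A_ann.

v_ret/v_ext ≈ 1.41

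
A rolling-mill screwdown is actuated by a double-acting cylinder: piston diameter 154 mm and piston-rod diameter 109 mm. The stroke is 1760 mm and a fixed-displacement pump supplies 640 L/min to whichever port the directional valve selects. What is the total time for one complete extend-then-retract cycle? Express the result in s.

t ≈ 4.61 s

Cap-side area A_cap = π/4 × (154 mm)² = 18630 mm^2
Rod-side annular area A_ann = π/4 × (154² − 109²) = 9295 mm^2
t_ext = A_cap·L/Q = 3.073 s
t_ret = A_ann·L/Q = 1.534 s
t_cycle = t_ext + t_ret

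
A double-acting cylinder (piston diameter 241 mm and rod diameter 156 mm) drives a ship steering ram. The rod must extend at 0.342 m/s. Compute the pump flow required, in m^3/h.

Q ≈ 56.2 m^3/h

Cap-side area A_cap = π/4 × (241 mm)² = 45620 mm^2
Q = A × v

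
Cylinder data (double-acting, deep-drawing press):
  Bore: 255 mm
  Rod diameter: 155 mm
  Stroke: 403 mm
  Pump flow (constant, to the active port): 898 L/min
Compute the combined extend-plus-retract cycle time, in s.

Cap-side area A_cap = π/4 × (255 mm)² = 51070 mm^2
Rod-side annular area A_ann = π/4 × (255² − 155²) = 32200 mm^2
t_ext = A_cap·L/Q = 1.375 s
t_ret = A_ann·L/Q = 0.8671 s
t_cycle = t_ext + t_ret

t ≈ 2.24 s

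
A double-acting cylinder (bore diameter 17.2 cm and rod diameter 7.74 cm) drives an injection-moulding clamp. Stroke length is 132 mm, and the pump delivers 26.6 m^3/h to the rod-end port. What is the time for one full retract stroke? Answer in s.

Rod-side annular area A_ann = π/4 × (17.2² − 7.74²) = 185.3 cm^2
Swept volume V = A × L; t = V / Q = A·L / Q

t ≈ 0.331 s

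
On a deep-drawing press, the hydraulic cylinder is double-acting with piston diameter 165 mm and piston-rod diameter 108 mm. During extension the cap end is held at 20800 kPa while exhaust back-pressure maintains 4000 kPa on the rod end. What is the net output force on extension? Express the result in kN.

Cap-side area A_cap = π/4 × (165 mm)² = 21380 mm^2
Rod-side annular area A_ann = π/4 × (165² − 108²) = 12220 mm^2
Net thrust = P_cap·A_cap − P_rod·A_ann = 444.8 kN − 48.89 kN

F ≈ 396 kN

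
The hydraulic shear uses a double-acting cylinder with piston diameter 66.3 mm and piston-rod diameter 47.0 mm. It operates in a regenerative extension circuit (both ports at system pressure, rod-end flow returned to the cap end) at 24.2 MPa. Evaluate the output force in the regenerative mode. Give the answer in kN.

F ≈ 42.0 kN

With equal pressure on both faces, forces on the annular region cancel; the net push is pressure × rod cross-section.
Rod cross-section A_rod = π/4 × (47.0 mm)² = 1735 mm^2
F = P × A_rod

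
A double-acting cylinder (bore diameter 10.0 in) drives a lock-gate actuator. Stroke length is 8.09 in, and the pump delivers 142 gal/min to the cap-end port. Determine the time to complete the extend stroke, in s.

t ≈ 1.16 s

Cap-side area A_cap = π/4 × (10.0 in)² = 78.54 in^2
Swept volume V = A × L; t = V / Q = A·L / Q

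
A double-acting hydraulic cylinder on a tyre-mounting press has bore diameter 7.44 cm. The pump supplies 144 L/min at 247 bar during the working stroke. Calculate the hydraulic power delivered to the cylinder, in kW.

Hydraulic power = P × Q

W ≈ 59.3 kW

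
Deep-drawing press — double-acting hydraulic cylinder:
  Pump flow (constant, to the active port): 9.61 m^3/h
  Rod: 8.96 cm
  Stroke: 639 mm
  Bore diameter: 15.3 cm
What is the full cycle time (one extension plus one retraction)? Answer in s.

Cap-side area A_cap = π/4 × (15.3 cm)² = 183.9 cm^2
Rod-side annular area A_ann = π/4 × (15.3² − 8.96²) = 120.8 cm^2
t_ext = A_cap·L/Q = 4.401 s
t_ret = A_ann·L/Q = 2.892 s
t_cycle = t_ext + t_ret

t ≈ 7.29 s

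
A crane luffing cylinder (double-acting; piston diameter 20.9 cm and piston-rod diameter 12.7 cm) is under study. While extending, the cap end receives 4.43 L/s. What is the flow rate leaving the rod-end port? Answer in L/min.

Q_out ≈ 168 L/min

Cap-side area A_cap = π/4 × (20.9 cm)² = 343.1 cm^2
Rod-side annular area A_ann = π/4 × (20.9² − 12.7²) = 216.4 cm^2
Piston speed v = Q_in/A_cap; rod-end outflow Q_out = v × A_ann = Q_in × A_ann/A_cap.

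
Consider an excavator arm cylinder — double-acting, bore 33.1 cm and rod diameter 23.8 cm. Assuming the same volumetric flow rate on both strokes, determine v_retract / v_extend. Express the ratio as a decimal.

v_ret/v_ext ≈ 2.07

Cap-side area A_cap = π/4 × (33.1 cm)² = 860.5 cm^2
Rod-side annular area A_ann = π/4 × (33.1² − 23.8²) = 415.6 cm^2
For equal Q, v ∝ 1/A, so v_ret/v_ext = A_cap/A_ann.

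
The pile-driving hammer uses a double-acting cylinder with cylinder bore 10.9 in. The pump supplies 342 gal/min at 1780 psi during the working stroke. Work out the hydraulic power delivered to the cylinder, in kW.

W ≈ 265 kW

Hydraulic power = P × Q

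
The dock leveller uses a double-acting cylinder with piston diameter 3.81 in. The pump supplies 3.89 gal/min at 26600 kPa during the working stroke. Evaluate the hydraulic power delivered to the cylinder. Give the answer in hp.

Hydraulic power = P × Q

W ≈ 8.75 hp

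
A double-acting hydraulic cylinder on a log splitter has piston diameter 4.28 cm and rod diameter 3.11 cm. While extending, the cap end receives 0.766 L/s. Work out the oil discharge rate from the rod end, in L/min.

Cap-side area A_cap = π/4 × (4.28 cm)² = 14.39 cm^2
Rod-side annular area A_ann = π/4 × (4.28² − 3.11²) = 6.791 cm^2
Piston speed v = Q_in/A_cap; rod-end outflow Q_out = v × A_ann = Q_in × A_ann/A_cap.

Q_out ≈ 21.7 L/min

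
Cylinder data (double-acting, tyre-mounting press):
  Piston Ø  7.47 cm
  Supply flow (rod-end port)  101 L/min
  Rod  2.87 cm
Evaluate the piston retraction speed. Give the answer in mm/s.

Rod-side annular area A_ann = π/4 × (7.47² − 2.87²) = 37.36 cm^2
Flow into the rod-end port fills the annular volume.
v = Q / A

v ≈ 451 mm/s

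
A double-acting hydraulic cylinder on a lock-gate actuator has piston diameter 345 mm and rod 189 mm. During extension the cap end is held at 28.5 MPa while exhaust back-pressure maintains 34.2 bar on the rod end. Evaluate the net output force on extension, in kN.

Cap-side area A_cap = π/4 × (345 mm)² = 93480 mm^2
Rod-side annular area A_ann = π/4 × (345² − 189²) = 65430 mm^2
Net thrust = P_cap·A_cap − P_rod·A_ann = 2664 kN − 223.8 kN

F ≈ 2440 kN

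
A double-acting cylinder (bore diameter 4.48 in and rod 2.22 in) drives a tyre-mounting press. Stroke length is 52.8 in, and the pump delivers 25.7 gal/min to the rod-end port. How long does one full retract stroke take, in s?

t ≈ 6.35 s

Rod-side annular area A_ann = π/4 × (4.48² − 2.22²) = 11.89 in^2
Swept volume V = A × L; t = V / Q = A·L / Q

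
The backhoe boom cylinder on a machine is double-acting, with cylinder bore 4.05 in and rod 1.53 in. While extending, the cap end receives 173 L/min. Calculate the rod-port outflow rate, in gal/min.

Q_out ≈ 39.2 gal/min

Cap-side area A_cap = π/4 × (4.05 in)² = 12.88 in^2
Rod-side annular area A_ann = π/4 × (4.05² − 1.53²) = 11.04 in^2
Piston speed v = Q_in/A_cap; rod-end outflow Q_out = v × A_ann = Q_in × A_ann/A_cap.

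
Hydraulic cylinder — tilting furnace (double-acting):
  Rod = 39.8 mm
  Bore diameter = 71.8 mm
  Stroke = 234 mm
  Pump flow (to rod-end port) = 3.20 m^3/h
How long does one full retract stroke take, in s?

t ≈ 0.738 s

Rod-side annular area A_ann = π/4 × (71.8² − 39.8²) = 2805 mm^2
Swept volume V = A × L; t = V / Q = A·L / Q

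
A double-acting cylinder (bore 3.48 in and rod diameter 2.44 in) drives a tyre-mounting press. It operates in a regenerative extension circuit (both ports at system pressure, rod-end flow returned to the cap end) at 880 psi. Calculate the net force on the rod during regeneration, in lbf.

With equal pressure on both faces, forces on the annular region cancel; the net push is pressure × rod cross-section.
Rod cross-section A_rod = π/4 × (2.44 in)² = 4.676 in^2
F = P × A_rod

F ≈ 4110 lbf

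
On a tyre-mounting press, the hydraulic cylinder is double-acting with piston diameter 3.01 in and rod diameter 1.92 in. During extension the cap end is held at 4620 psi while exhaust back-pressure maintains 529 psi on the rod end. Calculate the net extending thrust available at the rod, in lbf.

Cap-side area A_cap = π/4 × (3.01 in)² = 7.116 in^2
Rod-side annular area A_ann = π/4 × (3.01² − 1.92²) = 4.220 in^2
Net thrust = P_cap·A_cap − P_rod·A_ann = 32870 lbf − 2233 lbf

F ≈ 30600 lbf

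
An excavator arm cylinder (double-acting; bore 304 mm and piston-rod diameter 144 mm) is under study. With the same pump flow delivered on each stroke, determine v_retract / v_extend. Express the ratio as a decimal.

Cap-side area A_cap = π/4 × (304 mm)² = 72580 mm^2
Rod-side annular area A_ann = π/4 × (304² − 144²) = 56300 mm^2
For equal Q, v ∝ 1/A, so v_ret/v_ext = A_cap/A_ann.

v_ret/v_ext ≈ 1.29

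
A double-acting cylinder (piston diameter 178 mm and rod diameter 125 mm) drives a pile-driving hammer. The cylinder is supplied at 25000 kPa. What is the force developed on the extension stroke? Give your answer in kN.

F ≈ 622 kN

Cap-side area A_cap = π/4 × (178 mm)² = 24880 mm^2
F = P × A_cap = 25000 kPa × A_cap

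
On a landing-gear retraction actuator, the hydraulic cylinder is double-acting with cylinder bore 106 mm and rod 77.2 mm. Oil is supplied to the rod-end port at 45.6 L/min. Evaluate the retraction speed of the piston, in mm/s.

v ≈ 183 mm/s

Rod-side annular area A_ann = π/4 × (106² − 77.2²) = 4144 mm^2
Flow into the rod-end port fills the annular volume.
v = Q / A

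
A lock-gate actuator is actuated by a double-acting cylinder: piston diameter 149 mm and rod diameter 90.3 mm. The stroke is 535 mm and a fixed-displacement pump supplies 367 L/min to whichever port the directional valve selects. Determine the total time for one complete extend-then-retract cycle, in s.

Cap-side area A_cap = π/4 × (149 mm)² = 17440 mm^2
Rod-side annular area A_ann = π/4 × (149² − 90.3²) = 11030 mm^2
t_ext = A_cap·L/Q = 1.525 s
t_ret = A_ann·L/Q = 0.9650 s
t_cycle = t_ext + t_ret

t ≈ 2.49 s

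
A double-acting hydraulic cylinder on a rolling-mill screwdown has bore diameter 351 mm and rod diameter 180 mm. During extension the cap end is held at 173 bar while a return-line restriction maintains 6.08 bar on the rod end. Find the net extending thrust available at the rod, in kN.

F ≈ 1630 kN

Cap-side area A_cap = π/4 × (351 mm)² = 96760 mm^2
Rod-side annular area A_ann = π/4 × (351² − 180²) = 71310 mm^2
Net thrust = P_cap·A_cap − P_rod·A_ann = 1674 kN − 43.36 kN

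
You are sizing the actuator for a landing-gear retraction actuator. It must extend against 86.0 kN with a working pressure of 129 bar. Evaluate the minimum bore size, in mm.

D ≈ 92.1 mm

Extension force acts on the full piston face: F = P × (π/4)D².
D = √(4F / (πP)) = √(4 × 86.0 kN / (π × 129 bar))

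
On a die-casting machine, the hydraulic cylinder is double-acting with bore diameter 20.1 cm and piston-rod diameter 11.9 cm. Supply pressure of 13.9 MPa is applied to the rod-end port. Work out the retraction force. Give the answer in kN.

F ≈ 286 kN

Rod-side annular area A_ann = π/4 × (20.1² − 11.9²) = 206.1 cm^2
On retraction the pressure acts on the annular area (bore minus rod).
F = P × A_ann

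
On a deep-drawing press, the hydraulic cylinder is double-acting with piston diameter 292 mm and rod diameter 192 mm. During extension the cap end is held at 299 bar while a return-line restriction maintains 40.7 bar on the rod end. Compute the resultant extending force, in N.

Cap-side area A_cap = π/4 × (292 mm)² = 66970 mm^2
Rod-side annular area A_ann = π/4 × (292² − 192²) = 38010 mm^2
Net thrust = P_cap·A_cap − P_rod·A_ann = 2.002e6 N − 1.547e5 N

F ≈ 1.85e6 N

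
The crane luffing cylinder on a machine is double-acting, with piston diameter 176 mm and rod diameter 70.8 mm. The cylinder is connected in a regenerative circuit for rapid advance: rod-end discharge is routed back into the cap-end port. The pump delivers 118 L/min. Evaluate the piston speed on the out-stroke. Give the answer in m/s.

v ≈ 0.500 m/s

In regeneration the rod-end outflow joins the pump flow into the cap end, so the net volume the pump must supply per unit advance equals the rod cross-section area.
Rod cross-section A_rod = π/4 × (70.8 mm)² = 3937 mm^2
v = Q_pump / A_rod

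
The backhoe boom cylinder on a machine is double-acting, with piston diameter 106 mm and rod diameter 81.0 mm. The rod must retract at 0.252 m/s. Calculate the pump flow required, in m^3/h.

Q ≈ 3.33 m^3/h

Rod-side annular area A_ann = π/4 × (106² − 81.0²) = 3672 mm^2
Q = A × v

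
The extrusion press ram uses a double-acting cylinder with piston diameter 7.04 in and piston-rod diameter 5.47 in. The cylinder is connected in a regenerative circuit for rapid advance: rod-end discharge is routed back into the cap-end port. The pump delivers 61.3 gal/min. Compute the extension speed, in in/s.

In regeneration the rod-end outflow joins the pump flow into the cap end, so the net volume the pump must supply per unit advance equals the rod cross-section area.
Rod cross-section A_rod = π/4 × (5.47 in)² = 23.50 in^2
v = Q_pump / A_rod

v ≈ 10.0 in/s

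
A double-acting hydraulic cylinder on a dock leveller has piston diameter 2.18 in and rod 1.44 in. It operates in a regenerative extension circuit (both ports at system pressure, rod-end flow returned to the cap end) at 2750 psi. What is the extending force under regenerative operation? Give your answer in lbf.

F ≈ 4480 lbf

With equal pressure on both faces, forces on the annular region cancel; the net push is pressure × rod cross-section.
Rod cross-section A_rod = π/4 × (1.44 in)² = 1.629 in^2
F = P × A_rod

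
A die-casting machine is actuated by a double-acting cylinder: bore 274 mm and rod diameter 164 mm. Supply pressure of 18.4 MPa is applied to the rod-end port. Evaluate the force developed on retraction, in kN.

F ≈ 696 kN

Rod-side annular area A_ann = π/4 × (274² − 164²) = 37840 mm^2
On retraction the pressure acts on the annular area (bore minus rod).
F = P × A_ann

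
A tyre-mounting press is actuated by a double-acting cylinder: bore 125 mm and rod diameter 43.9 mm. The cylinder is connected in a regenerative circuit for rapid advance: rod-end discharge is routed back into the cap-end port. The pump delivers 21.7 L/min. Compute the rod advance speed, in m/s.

In regeneration the rod-end outflow joins the pump flow into the cap end, so the net volume the pump must supply per unit advance equals the rod cross-section area.
Rod cross-section A_rod = π/4 × (43.9 mm)² = 1514 mm^2
v = Q_pump / A_rod

v ≈ 0.239 m/s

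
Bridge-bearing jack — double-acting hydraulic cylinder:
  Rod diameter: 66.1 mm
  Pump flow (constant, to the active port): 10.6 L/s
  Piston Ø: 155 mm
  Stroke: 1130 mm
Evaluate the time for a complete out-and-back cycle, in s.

Cap-side area A_cap = π/4 × (155 mm)² = 18870 mm^2
Rod-side annular area A_ann = π/4 × (155² − 66.1²) = 15440 mm^2
t_ext = A_cap·L/Q = 2.012 s
t_ret = A_ann·L/Q = 1.646 s
t_cycle = t_ext + t_ret

t ≈ 3.66 s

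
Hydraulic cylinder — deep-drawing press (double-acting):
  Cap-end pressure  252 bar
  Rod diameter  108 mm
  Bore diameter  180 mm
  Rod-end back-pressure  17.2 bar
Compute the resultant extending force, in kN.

Cap-side area A_cap = π/4 × (180 mm)² = 25450 mm^2
Rod-side annular area A_ann = π/4 × (180² − 108²) = 16290 mm^2
Net thrust = P_cap·A_cap − P_rod·A_ann = 641.3 kN − 28.01 kN

F ≈ 613 kN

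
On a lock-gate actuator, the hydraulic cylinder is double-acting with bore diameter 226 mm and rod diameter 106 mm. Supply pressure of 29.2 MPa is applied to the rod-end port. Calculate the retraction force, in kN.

Rod-side annular area A_ann = π/4 × (226² − 106²) = 31290 mm^2
On retraction the pressure acts on the annular area (bore minus rod).
F = P × A_ann

F ≈ 914 kN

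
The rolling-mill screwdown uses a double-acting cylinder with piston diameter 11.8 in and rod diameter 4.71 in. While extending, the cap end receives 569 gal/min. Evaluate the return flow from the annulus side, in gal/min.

Q_out ≈ 478 gal/min

Cap-side area A_cap = π/4 × (11.8 in)² = 109.4 in^2
Rod-side annular area A_ann = π/4 × (11.8² − 4.71²) = 91.94 in^2
Piston speed v = Q_in/A_cap; rod-end outflow Q_out = v × A_ann = Q_in × A_ann/A_cap.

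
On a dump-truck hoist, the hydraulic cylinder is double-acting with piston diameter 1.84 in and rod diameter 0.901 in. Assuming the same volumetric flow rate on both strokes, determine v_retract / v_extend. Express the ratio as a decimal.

Cap-side area A_cap = π/4 × (1.84 in)² = 2.659 in^2
Rod-side annular area A_ann = π/4 × (1.84² − 0.901²) = 2.021 in^2
For equal Q, v ∝ 1/A, so v_ret/v_ext = A_cap/A_ann.

v_ret/v_ext ≈ 1.32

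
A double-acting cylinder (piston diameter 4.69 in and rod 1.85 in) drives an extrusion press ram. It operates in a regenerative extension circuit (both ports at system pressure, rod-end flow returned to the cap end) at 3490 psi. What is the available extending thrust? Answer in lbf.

With equal pressure on both faces, forces on the annular region cancel; the net push is pressure × rod cross-section.
Rod cross-section A_rod = π/4 × (1.85 in)² = 2.688 in^2
F = P × A_rod

F ≈ 9380 lbf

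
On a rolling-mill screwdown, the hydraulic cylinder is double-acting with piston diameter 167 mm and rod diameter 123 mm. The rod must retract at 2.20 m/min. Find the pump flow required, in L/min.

Rod-side annular area A_ann = π/4 × (167² − 123²) = 10020 mm^2
Q = A × v

Q ≈ 22.0 L/min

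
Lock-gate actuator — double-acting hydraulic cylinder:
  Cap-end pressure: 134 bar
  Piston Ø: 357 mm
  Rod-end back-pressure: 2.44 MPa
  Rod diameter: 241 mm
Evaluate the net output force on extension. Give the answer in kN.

F ≈ 1210 kN

Cap-side area A_cap = π/4 × (357 mm)² = 1.001e5 mm^2
Rod-side annular area A_ann = π/4 × (357² − 241²) = 54480 mm^2
Net thrust = P_cap·A_cap − P_rod·A_ann = 1341 kN − 132.9 kN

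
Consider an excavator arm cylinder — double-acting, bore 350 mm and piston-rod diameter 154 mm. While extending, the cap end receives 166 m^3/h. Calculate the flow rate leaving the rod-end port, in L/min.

Q_out ≈ 2230 L/min

Cap-side area A_cap = π/4 × (350 mm)² = 96210 mm^2
Rod-side annular area A_ann = π/4 × (350² − 154²) = 77580 mm^2
Piston speed v = Q_in/A_cap; rod-end outflow Q_out = v × A_ann = Q_in × A_ann/A_cap.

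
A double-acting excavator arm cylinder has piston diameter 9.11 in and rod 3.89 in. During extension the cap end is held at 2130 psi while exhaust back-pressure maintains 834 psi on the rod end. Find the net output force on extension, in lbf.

F ≈ 94400 lbf

Cap-side area A_cap = π/4 × (9.11 in)² = 65.18 in^2
Rod-side annular area A_ann = π/4 × (9.11² − 3.89²) = 53.30 in^2
Net thrust = P_cap·A_cap − P_rod·A_ann = 1.388e5 lbf − 44450 lbf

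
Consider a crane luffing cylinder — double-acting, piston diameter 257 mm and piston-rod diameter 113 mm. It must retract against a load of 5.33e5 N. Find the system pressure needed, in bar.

Rod-side annular area A_ann = π/4 × (257² − 113²) = 41850 mm^2
Retraction: pressure acts on the annular area.
P = F / A = 5.33e5 N / A

P ≈ 127 bar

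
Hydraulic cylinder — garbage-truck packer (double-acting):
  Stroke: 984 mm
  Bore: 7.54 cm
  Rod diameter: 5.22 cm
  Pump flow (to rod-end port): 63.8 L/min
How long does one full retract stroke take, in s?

t ≈ 2.15 s

Rod-side annular area A_ann = π/4 × (7.54² − 5.22²) = 23.25 cm^2
Swept volume V = A × L; t = V / Q = A·L / Q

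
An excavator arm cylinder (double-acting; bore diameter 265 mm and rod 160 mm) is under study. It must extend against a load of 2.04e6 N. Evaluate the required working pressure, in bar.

P ≈ 370 bar

Cap-side area A_cap = π/4 × (265 mm)² = 55150 mm^2
P = F / A = 2.04e6 N / A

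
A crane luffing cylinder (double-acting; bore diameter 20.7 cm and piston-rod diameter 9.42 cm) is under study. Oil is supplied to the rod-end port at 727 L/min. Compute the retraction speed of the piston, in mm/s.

Rod-side annular area A_ann = π/4 × (20.7² − 9.42²) = 266.8 cm^2
Flow into the rod-end port fills the annular volume.
v = Q / A

v ≈ 454 mm/s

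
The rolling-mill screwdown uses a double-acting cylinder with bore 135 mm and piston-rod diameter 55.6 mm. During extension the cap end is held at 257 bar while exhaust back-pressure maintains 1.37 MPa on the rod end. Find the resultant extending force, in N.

F ≈ 3.52e5 N

Cap-side area A_cap = π/4 × (135 mm)² = 14310 mm^2
Rod-side annular area A_ann = π/4 × (135² − 55.6²) = 11890 mm^2
Net thrust = P_cap·A_cap − P_rod·A_ann = 3.679e5 N − 16280 N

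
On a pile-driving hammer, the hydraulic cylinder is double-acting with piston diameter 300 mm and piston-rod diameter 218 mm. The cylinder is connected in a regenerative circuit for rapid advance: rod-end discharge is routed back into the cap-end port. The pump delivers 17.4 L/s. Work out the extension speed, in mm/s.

v ≈ 466 mm/s

In regeneration the rod-end outflow joins the pump flow into the cap end, so the net volume the pump must supply per unit advance equals the rod cross-section area.
Rod cross-section A_rod = π/4 × (218 mm)² = 37330 mm^2
v = Q_pump / A_rod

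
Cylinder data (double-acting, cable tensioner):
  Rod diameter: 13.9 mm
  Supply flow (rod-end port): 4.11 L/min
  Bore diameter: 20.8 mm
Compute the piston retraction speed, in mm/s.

Rod-side annular area A_ann = π/4 × (20.8² − 13.9²) = 188.0 mm^2
Flow into the rod-end port fills the annular volume.
v = Q / A

v ≈ 364 mm/s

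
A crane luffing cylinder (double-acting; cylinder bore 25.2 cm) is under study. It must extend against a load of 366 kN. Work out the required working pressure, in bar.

Cap-side area A_cap = π/4 × (25.2 cm)² = 498.8 cm^2
P = F / A = 366 kN / A

P ≈ 73.4 bar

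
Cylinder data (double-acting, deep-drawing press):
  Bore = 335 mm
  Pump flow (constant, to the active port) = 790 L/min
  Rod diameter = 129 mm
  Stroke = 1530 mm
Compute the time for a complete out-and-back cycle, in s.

Cap-side area A_cap = π/4 × (335 mm)² = 88140 mm^2
Rod-side annular area A_ann = π/4 × (335² − 129²) = 75070 mm^2
t_ext = A_cap·L/Q = 10.24 s
t_ret = A_ann·L/Q = 8.723 s
t_cycle = t_ext + t_ret

t ≈ 19.0 s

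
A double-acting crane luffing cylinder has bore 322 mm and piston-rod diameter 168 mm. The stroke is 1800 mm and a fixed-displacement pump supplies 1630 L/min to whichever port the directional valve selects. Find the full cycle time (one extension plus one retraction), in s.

Cap-side area A_cap = π/4 × (322 mm)² = 81430 mm^2
Rod-side annular area A_ann = π/4 × (322² − 168²) = 59270 mm^2
t_ext = A_cap·L/Q = 5.396 s
t_ret = A_ann·L/Q = 3.927 s
t_cycle = t_ext + t_ret

t ≈ 9.32 s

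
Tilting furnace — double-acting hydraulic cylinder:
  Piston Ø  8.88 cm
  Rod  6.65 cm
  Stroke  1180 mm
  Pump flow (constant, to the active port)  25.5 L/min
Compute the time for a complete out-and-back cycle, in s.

t ≈ 24.7 s

Cap-side area A_cap = π/4 × (8.88 cm)² = 61.93 cm^2
Rod-side annular area A_ann = π/4 × (8.88² − 6.65²) = 27.20 cm^2
t_ext = A_cap·L/Q = 17.20 s
t_ret = A_ann·L/Q = 7.552 s
t_cycle = t_ext + t_ret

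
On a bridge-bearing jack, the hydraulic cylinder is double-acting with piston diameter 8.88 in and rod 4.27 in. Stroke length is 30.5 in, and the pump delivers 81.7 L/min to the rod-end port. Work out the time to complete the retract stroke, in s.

Rod-side annular area A_ann = π/4 × (8.88² − 4.27²) = 47.61 in^2
Swept volume V = A × L; t = V / Q = A·L / Q

t ≈ 17.5 s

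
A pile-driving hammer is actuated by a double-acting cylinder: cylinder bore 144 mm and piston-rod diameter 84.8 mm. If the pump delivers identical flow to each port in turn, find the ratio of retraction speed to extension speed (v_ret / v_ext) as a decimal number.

Cap-side area A_cap = π/4 × (144 mm)² = 16290 mm^2
Rod-side annular area A_ann = π/4 × (144² − 84.8²) = 10640 mm^2
For equal Q, v ∝ 1/A, so v_ret/v_ext = A_cap/A_ann.

v_ret/v_ext ≈ 1.53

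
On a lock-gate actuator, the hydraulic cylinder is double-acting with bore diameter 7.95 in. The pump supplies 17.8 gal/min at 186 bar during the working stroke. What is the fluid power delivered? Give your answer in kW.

W ≈ 20.9 kW

Hydraulic power = P × Q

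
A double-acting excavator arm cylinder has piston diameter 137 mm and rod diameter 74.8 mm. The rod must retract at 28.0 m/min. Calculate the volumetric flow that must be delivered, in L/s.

Q ≈ 4.83 L/s

Rod-side annular area A_ann = π/4 × (137² − 74.8²) = 10350 mm^2
Q = A × v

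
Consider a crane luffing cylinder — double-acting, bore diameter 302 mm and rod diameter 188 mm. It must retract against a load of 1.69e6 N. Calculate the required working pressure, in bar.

Rod-side annular area A_ann = π/4 × (302² − 188²) = 43870 mm^2
Retraction: pressure acts on the annular area.
P = F / A = 1.69e6 N / A

P ≈ 385 bar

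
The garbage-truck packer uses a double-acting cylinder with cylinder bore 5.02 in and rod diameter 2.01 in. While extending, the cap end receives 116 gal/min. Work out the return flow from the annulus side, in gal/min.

Q_out ≈ 97.4 gal/min

Cap-side area A_cap = π/4 × (5.02 in)² = 19.79 in^2
Rod-side annular area A_ann = π/4 × (5.02² − 2.01²) = 16.62 in^2
Piston speed v = Q_in/A_cap; rod-end outflow Q_out = v × A_ann = Q_in × A_ann/A_cap.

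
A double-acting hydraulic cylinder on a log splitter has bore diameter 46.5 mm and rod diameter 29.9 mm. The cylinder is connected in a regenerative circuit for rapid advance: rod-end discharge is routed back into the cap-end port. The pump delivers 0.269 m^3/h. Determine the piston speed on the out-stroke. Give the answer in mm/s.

v ≈ 106 mm/s

In regeneration the rod-end outflow joins the pump flow into the cap end, so the net volume the pump must supply per unit advance equals the rod cross-section area.
Rod cross-section A_rod = π/4 × (29.9 mm)² = 702.2 mm^2
v = Q_pump / A_rod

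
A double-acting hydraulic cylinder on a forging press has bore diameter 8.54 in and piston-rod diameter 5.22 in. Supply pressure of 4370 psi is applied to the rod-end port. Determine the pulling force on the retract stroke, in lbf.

Rod-side annular area A_ann = π/4 × (8.54² − 5.22²) = 35.88 in^2
On retraction the pressure acts on the annular area (bore minus rod).
F = P × A_ann

F ≈ 1.57e5 lbf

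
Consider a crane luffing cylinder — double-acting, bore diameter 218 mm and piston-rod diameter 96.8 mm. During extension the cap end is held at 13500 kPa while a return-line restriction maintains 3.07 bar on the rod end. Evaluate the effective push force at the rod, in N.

Cap-side area A_cap = π/4 × (218 mm)² = 37330 mm^2
Rod-side annular area A_ann = π/4 × (218² − 96.8²) = 29970 mm^2
Net thrust = P_cap·A_cap − P_rod·A_ann = 5.039e5 N − 9200 N

F ≈ 4.95e5 N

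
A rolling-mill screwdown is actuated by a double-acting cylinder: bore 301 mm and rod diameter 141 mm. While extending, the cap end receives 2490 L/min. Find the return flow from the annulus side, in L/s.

Q_out ≈ 32.4 L/s

Cap-side area A_cap = π/4 × (301 mm)² = 71160 mm^2
Rod-side annular area A_ann = π/4 × (301² − 141²) = 55540 mm^2
Piston speed v = Q_in/A_cap; rod-end outflow Q_out = v × A_ann = Q_in × A_ann/A_cap.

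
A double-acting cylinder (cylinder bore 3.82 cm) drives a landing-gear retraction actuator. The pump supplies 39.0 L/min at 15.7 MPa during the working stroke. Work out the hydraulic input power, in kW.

Hydraulic power = P × Q

W ≈ 10.2 kW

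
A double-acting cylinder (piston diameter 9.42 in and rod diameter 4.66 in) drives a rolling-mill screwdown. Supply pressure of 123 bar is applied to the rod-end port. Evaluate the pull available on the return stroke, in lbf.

F ≈ 93900 lbf

Rod-side annular area A_ann = π/4 × (9.42² − 4.66²) = 52.64 in^2
On retraction the pressure acts on the annular area (bore minus rod).
F = P × A_ann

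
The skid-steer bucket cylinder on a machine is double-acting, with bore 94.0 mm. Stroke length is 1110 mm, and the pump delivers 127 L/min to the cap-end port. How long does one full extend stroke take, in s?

Cap-side area A_cap = π/4 × (94.0 mm)² = 6940 mm^2
Swept volume V = A × L; t = V / Q = A·L / Q

t ≈ 3.64 s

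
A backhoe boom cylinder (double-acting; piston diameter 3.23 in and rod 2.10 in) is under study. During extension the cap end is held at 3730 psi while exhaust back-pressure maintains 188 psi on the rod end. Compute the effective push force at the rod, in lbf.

F ≈ 29700 lbf

Cap-side area A_cap = π/4 × (3.23 in)² = 8.194 in^2
Rod-side annular area A_ann = π/4 × (3.23² − 2.10²) = 4.730 in^2
Net thrust = P_cap·A_cap − P_rod·A_ann = 30560 lbf − 889.3 lbf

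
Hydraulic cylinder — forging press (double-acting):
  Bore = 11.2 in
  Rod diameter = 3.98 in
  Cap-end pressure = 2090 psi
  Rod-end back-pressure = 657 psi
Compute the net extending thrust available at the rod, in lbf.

F ≈ 1.49e5 lbf

Cap-side area A_cap = π/4 × (11.2 in)² = 98.52 in^2
Rod-side annular area A_ann = π/4 × (11.2² − 3.98²) = 86.08 in^2
Net thrust = P_cap·A_cap − P_rod·A_ann = 2.059e5 lbf − 56550 lbf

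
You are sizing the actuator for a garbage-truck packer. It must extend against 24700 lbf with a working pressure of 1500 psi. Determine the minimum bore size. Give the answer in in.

D ≈ 4.58 in

Extension force acts on the full piston face: F = P × (π/4)D².
D = √(4F / (πP)) = √(4 × 24700 lbf / (π × 1500 psi))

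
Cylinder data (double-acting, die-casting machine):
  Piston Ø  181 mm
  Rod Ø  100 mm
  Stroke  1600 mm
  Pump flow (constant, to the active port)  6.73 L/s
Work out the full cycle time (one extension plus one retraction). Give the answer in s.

Cap-side area A_cap = π/4 × (181 mm)² = 25730 mm^2
Rod-side annular area A_ann = π/4 × (181² − 100²) = 17880 mm^2
t_ext = A_cap·L/Q = 6.117 s
t_ret = A_ann·L/Q = 4.250 s
t_cycle = t_ext + t_ret

t ≈ 10.4 s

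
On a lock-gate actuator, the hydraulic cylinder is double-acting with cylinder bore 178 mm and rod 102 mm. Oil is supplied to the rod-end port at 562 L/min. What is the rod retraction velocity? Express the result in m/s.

Rod-side annular area A_ann = π/4 × (178² − 102²) = 16710 mm^2
Flow into the rod-end port fills the annular volume.
v = Q / A

v ≈ 0.560 m/s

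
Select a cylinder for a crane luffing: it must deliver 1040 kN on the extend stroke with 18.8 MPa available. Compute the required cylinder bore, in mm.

Extension force acts on the full piston face: F = P × (π/4)D².
D = √(4F / (πP)) = √(4 × 1040 kN / (π × 18.8 MPa))

D ≈ 265 mm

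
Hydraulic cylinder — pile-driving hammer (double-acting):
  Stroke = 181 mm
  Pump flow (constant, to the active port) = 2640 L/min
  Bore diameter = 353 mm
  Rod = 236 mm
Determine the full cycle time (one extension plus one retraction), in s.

Cap-side area A_cap = π/4 × (353 mm)² = 97870 mm^2
Rod-side annular area A_ann = π/4 × (353² − 236²) = 54120 mm^2
t_ext = A_cap·L/Q = 0.4026 s
t_ret = A_ann·L/Q = 0.2226 s
t_cycle = t_ext + t_ret

t ≈ 0.625 s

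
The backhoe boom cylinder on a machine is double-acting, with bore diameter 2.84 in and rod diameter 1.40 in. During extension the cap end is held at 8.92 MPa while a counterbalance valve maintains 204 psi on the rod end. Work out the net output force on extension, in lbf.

Cap-side area A_cap = π/4 × (2.84 in)² = 6.335 in^2
Rod-side annular area A_ann = π/4 × (2.84² − 1.40²) = 4.795 in^2
Net thrust = P_cap·A_cap − P_rod·A_ann = 8195 lbf − 978.2 lbf

F ≈ 7220 lbf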